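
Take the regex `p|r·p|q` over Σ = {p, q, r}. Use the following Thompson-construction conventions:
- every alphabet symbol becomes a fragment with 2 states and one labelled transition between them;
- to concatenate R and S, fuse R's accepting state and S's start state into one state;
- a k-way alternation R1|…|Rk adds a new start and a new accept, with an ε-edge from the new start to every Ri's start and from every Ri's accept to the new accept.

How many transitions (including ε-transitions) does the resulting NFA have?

10

Building bottom-up:
Each of the 4 symbol leaves contributes 1 transition (1 symbol, 0 ε).
  r·p = 2 transitions (2 symbol, 0 ε)
  p|r·p|q = 10 transitions (4 symbol, 6 ε)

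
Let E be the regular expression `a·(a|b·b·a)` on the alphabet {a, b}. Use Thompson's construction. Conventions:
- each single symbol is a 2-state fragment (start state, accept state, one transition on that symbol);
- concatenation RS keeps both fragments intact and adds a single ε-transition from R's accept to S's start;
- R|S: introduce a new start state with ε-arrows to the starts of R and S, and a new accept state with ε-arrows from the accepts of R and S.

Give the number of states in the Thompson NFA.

Recursing over subexpressions:
Each of the 5 symbol leaves contributes a 2-state fragment.
  b·b·a — 6 states
  a|b·b·a — 10 states
  a·(a|b·b·a) — 12 states

12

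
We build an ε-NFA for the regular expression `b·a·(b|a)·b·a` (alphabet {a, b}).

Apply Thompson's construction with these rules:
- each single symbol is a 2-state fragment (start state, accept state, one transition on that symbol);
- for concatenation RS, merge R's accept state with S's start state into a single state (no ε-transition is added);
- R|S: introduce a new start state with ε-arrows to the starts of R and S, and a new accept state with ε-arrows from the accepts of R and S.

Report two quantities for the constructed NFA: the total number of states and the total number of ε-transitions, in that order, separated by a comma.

By structural recursion:
Each of the 6 symbol leaves contributes 2 states and 0 ε-transitions.
  b|a = 6 states, 4 ε-transitions
  b·a·(b|a)·b·a = 10 states, 4 ε-transitions

10, 4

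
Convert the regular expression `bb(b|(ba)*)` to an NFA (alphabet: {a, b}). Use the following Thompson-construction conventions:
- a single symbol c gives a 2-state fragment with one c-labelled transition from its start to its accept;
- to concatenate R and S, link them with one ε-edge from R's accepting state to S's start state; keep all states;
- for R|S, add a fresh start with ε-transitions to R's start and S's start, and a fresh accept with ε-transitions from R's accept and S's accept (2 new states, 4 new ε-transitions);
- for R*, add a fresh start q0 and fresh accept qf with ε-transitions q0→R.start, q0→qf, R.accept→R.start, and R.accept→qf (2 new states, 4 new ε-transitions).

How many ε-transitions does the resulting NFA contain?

Bottom-up over the parse tree:
Each of the 5 symbol leaves contributes 0 ε-transitions.
  ba → 1 ε-transition
  (ba)* → 5 ε-transitions
  b|(ba)* → 9 ε-transitions
  bb(b|(ba)*) → 11 ε-transitions

11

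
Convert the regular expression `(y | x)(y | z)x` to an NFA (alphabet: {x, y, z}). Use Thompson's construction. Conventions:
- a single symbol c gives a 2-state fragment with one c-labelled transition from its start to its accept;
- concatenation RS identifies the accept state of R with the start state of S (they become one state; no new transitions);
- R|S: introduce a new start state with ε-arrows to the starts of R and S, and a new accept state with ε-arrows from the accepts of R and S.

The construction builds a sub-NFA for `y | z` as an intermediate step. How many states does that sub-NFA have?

Fragment for `y | z`:
Each of the 2 symbol leaves contributes a 2-state fragment.
  y | z : 6 states

6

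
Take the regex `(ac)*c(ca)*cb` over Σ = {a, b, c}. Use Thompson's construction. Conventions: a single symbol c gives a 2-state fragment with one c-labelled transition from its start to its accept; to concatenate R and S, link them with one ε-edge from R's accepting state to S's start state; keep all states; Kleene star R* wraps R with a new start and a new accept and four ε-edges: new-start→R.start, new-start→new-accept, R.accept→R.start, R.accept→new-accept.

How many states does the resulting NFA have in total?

18

Building bottom-up:
Each of the 7 symbol leaves contributes a 2-state fragment.
  ac : 4 states
  (ac)* : 6 states
  ca : 4 states
  (ca)* : 6 states
  (ac)*c(ca)*cb : 18 states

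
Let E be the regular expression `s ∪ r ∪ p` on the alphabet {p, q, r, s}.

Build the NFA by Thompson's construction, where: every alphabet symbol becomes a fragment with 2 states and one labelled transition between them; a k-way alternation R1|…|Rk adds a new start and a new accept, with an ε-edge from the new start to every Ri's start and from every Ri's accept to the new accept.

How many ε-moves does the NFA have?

6

Building bottom-up:
Each of the 3 symbol leaves contributes 0 ε-transitions.
  s ∪ r ∪ p → 6 ε-transitions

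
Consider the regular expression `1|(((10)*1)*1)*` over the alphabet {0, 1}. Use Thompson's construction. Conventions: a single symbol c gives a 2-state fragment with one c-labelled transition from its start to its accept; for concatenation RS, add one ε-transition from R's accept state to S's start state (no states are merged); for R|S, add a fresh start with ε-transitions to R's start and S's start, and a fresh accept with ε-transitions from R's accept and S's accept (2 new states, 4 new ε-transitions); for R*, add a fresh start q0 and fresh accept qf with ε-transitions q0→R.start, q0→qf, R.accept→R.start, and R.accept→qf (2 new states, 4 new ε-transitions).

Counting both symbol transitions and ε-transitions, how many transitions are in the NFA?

24

Building bottom-up:
Each of the 5 symbol leaves contributes 1 transition (1 symbol, 0 ε).
  10 = 3 transitions (2 symbol, 1 ε)
  (10)* = 7 transitions (2 symbol, 5 ε)
  (10)*1 = 9 transitions (3 symbol, 6 ε)
  ((10)*1)* = 13 transitions (3 symbol, 10 ε)
  ((10)*1)*1 = 15 transitions (4 symbol, 11 ε)
  (((10)*1)*1)* = 19 transitions (4 symbol, 15 ε)
  1|(((10)*1)*1)* = 24 transitions (5 symbol, 19 ε)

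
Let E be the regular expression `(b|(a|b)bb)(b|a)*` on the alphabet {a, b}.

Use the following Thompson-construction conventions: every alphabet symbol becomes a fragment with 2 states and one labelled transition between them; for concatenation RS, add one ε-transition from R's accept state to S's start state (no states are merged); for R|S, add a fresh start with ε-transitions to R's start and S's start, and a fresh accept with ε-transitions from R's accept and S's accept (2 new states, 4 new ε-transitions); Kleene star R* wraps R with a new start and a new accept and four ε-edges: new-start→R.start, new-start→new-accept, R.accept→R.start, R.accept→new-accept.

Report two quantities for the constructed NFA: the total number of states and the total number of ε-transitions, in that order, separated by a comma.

22, 19

By structural recursion:
Each of the 7 symbol leaves contributes 2 states and 0 ε-transitions.
  a|b — 6 states, 4 ε-transitions
  (a|b)bb — 10 states, 6 ε-transitions
  b|(a|b)bb — 14 states, 10 ε-transitions
  b|a — 6 states, 4 ε-transitions
  (b|a)* — 8 states, 8 ε-transitions
  (b|(a|b)bb)(b|a)* — 22 states, 19 ε-transitions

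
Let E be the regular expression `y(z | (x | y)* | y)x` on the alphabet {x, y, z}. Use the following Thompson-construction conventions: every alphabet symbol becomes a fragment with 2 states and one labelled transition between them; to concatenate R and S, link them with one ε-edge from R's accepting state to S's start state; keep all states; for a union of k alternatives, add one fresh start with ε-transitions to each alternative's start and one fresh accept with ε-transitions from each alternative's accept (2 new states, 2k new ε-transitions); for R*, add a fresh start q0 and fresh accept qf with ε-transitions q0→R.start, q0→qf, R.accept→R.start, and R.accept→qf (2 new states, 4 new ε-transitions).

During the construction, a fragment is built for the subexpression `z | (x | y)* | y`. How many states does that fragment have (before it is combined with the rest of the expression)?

14

Fragment for `z | (x | y)* | y`:
Each of the 4 symbol leaves contributes a 2-state fragment.
  x | y — 6 states
  (x | y)* — 8 states
  z | (x | y)* | y — 14 states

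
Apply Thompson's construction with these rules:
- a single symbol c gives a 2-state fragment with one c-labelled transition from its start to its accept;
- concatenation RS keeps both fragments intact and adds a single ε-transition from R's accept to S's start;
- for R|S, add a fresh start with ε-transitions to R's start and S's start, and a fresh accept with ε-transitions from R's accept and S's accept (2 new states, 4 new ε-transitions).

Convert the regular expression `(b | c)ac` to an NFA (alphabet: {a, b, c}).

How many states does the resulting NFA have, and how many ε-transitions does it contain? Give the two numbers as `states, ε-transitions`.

10, 6

Per subexpression:
Each of the 4 symbol leaves contributes 2 states and 0 ε-transitions.
  b | c : 6 states, 4 ε-transitions
  (b | c)ac : 10 states, 6 ε-transitions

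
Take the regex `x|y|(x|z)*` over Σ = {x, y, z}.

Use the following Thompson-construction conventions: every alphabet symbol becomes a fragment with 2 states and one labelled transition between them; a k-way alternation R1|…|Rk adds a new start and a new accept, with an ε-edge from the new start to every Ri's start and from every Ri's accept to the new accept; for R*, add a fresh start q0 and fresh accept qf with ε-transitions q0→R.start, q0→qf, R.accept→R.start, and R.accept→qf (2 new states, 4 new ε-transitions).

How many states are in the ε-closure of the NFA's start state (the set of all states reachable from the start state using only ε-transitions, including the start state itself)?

9

Let C(F) = |ε-closure(F.start)| within fragment F, and note whether F accepts ε. Symbol fragments have C = 1 and do not accept ε. Then:
  x|z : new start ε-reaches every alternative's start; none of them accept ε, so the new accept is not reached: |ε-closure| = 1 + 1 + 1 = 3
  (x|z)* : |ε-closure| = 1 (new start) + 3 (body) + 1 (new accept) = 5
  x|y|(x|z)* : |ε-closure| = 1 (new start) + (1 + 1 + 5) + 1 (new accept, since some branch ε-reaches its own accept) = 9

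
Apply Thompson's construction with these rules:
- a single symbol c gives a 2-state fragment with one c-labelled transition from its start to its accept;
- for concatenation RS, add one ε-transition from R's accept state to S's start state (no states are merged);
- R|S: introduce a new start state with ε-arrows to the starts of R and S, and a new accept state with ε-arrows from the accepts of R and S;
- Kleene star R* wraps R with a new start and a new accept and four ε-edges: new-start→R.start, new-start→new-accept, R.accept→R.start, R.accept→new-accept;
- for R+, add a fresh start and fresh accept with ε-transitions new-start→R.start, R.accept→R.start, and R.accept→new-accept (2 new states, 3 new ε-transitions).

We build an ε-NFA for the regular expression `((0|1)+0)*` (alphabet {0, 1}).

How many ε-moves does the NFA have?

12

By structural recursion:
Each of the 3 symbol leaves contributes 0 ε-transitions.
  0|1 — 4 ε-transitions
  (0|1)+ — 7 ε-transitions
  (0|1)+0 — 8 ε-transitions
  ((0|1)+0)* — 12 ε-transitions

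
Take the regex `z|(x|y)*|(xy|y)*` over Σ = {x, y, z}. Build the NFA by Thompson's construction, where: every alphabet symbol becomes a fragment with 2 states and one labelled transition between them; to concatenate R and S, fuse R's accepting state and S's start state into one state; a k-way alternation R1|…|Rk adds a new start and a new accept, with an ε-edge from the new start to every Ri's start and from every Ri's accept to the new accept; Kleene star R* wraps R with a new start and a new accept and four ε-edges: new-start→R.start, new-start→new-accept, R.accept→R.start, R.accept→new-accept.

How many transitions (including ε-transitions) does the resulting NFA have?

28

Per subexpression:
Each of the 6 symbol leaves contributes 1 transition (1 symbol, 0 ε).
  x|y → 6 transitions (2 symbol, 4 ε)
  (x|y)* → 10 transitions (2 symbol, 8 ε)
  xy → 2 transitions (2 symbol, 0 ε)
  xy|y → 7 transitions (3 symbol, 4 ε)
  (xy|y)* → 11 transitions (3 symbol, 8 ε)
  z|(x|y)*|(xy|y)* → 28 transitions (6 symbol, 22 ε)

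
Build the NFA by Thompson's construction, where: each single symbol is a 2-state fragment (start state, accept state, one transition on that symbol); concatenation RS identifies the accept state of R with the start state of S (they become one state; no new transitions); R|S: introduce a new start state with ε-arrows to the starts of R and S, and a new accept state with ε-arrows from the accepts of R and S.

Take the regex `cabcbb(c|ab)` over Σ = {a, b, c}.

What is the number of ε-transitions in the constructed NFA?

Per subexpression:
Each of the 9 symbol leaves contributes 0 ε-transitions.
  ab : 0 ε-transitions
  c|ab : 4 ε-transitions
  cabcbb(c|ab) : 4 ε-transitions

4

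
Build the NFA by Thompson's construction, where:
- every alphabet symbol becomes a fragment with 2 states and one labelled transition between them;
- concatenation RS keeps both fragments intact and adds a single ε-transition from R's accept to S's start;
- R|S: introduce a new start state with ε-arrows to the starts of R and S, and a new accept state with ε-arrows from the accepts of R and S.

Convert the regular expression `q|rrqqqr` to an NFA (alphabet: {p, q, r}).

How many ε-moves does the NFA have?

9

Recursing over subexpressions:
Each of the 7 symbol leaves contributes 0 ε-transitions.
  rrqqqr → 5 ε-transitions
  q|rrqqqr → 9 ε-transitions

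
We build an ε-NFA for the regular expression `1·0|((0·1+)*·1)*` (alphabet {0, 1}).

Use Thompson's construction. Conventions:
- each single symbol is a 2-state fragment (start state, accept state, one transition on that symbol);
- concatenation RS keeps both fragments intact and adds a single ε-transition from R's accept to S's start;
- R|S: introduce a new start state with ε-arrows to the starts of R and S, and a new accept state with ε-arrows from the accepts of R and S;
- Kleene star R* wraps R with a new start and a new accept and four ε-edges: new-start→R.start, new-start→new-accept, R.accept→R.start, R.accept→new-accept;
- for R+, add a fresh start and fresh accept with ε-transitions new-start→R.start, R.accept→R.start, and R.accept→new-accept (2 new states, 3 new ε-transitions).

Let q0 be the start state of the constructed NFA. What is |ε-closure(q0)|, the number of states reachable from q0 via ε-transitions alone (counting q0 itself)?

Work bottom-up. For each fragment F, track |ε-closure(F.start)| and whether F's accept lies in that closure (i.e. whether F accepts ε). A single-symbol fragment has closure size 1 and does not accept ε.
  1·0 → |ε-closure| equals the left operand's closure size = 1 (its accept is not ε-reachable, so the closure stops there)
  1+ → |ε-closure| = 1 + 1 = 2 (the body doesn't accept ε, so the new accept is not reached)
  0·1+ → same as the first factor's closure: |ε-closure| = 1
  (0·1+)* → new start has ε-edges to the inner start and to the new accept, so |ε-closure| = 2 + 1 = 3
  (0·1+)*·1 → |ε-closure| = 3 + 1 = 4 (closure spills across the concat boundary because the left factor accepts ε)
  ((0·1+)*·1)* → the star's fresh start ε-reaches both the body's start and the fresh accept: |ε-closure| = 2 + 4 = 6
  1·0|((0·1+)*·1)* → new start ε-reaches every alternative's start; at least one alternative accepts ε, so the union's new accept is reached too: |ε-closure| = 1 + 1 + 6 + 1 = 9

9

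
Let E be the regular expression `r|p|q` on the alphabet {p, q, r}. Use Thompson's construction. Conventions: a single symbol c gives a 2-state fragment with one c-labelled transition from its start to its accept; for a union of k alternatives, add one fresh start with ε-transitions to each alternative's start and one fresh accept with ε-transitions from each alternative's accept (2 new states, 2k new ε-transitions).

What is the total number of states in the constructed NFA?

Recursing over subexpressions:
Each of the 3 symbol leaves contributes a 2-state fragment.
  r|p|q = 8 states

8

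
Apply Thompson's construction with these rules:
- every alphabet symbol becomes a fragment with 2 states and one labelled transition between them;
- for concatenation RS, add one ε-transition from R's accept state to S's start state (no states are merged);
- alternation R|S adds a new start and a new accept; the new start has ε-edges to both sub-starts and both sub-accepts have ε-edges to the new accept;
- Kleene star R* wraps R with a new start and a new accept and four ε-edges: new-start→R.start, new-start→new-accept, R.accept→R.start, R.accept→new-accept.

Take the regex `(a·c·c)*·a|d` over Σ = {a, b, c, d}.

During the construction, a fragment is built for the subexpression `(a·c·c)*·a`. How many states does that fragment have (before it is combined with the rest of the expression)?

10

Fragment for `(a·c·c)*·a`:
Each of the 4 symbol leaves contributes a 2-state fragment.
  a·c·c = 6 states
  (a·c·c)* = 8 states
  (a·c·c)*·a = 10 states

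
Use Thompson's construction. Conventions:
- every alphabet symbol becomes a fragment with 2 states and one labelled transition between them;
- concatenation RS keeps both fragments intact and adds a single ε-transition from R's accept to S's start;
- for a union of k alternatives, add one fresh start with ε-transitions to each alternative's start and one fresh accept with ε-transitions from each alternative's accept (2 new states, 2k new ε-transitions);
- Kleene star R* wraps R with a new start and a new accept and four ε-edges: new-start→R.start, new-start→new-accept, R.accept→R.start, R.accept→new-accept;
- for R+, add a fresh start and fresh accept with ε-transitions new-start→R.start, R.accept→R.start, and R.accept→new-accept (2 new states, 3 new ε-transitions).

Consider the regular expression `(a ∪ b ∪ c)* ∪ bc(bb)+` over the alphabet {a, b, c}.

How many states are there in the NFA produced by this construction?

22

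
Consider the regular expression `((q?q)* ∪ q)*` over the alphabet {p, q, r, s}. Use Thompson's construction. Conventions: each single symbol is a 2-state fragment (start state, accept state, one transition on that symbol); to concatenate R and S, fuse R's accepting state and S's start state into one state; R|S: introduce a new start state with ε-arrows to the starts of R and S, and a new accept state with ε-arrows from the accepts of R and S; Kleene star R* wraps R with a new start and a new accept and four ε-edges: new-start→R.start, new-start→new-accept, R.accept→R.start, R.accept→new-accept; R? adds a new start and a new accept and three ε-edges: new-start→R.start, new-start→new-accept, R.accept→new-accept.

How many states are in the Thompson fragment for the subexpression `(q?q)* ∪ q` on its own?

Fragment for `(q?q)* ∪ q`:
Each of the 3 symbol leaves contributes a 2-state fragment.
  q? = 4 states
  q?q = 5 states
  (q?q)* = 7 states
  (q?q)* ∪ q = 11 states

11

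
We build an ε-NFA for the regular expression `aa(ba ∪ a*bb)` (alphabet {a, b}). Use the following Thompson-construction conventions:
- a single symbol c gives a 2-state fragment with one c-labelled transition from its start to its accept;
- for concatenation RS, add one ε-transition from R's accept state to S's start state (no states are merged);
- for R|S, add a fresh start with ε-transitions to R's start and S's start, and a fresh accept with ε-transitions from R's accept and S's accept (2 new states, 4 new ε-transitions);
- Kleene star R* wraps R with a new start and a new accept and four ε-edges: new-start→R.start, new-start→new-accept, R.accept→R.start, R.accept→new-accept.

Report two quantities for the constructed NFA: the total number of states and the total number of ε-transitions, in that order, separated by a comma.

By structural recursion:
Each of the 7 symbol leaves contributes 2 states and 0 ε-transitions.
  ba = 4 states, 1 ε-transition
  a* = 4 states, 4 ε-transitions
  a*bb = 8 states, 6 ε-transitions
  ba ∪ a*bb = 14 states, 11 ε-transitions
  aa(ba ∪ a*bb) = 18 states, 13 ε-transitions

18, 13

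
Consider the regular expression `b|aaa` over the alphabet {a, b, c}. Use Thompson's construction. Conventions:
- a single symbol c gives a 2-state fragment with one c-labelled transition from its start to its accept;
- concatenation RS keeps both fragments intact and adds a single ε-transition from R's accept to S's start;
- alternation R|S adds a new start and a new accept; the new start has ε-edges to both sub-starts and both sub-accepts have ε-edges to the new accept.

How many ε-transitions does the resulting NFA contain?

6

Per subexpression:
Each of the 4 symbol leaves contributes 0 ε-transitions.
  aaa = 2 ε-transitions
  b|aaa = 6 ε-transitions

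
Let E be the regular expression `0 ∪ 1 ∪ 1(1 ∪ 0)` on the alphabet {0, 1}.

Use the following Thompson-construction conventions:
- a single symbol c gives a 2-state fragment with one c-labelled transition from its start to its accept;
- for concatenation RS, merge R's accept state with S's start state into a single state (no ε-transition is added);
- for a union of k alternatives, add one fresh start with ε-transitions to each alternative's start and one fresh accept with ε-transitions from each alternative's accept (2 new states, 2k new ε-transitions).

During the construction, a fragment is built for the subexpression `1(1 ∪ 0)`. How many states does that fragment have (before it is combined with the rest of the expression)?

7

Fragment for `1(1 ∪ 0)`:
Each of the 3 symbol leaves contributes a 2-state fragment.
  1 ∪ 0 — 6 states
  1(1 ∪ 0) — 7 states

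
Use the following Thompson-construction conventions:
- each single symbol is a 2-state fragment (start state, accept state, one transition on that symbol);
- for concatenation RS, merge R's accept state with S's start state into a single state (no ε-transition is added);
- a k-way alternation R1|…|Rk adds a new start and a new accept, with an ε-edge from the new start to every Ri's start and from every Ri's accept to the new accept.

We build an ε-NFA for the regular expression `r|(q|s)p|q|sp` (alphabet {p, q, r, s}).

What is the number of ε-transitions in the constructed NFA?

By structural recursion:
Each of the 7 symbol leaves contributes 0 ε-transitions.
  q|s : 4 ε-transitions
  (q|s)p : 4 ε-transitions
  sp : 0 ε-transitions
  r|(q|s)p|q|sp : 12 ε-transitions

12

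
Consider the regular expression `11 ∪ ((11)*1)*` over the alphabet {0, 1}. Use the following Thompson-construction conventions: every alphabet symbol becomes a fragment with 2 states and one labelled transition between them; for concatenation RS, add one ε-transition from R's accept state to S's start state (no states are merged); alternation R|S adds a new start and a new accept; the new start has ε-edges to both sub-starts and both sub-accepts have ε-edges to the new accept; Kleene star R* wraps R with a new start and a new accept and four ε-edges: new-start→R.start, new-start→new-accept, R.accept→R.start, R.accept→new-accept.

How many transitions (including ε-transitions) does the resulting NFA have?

Per subexpression:
Each of the 5 symbol leaves contributes 1 transition (1 symbol, 0 ε).
  11 : 3 transitions (2 symbol, 1 ε)
  11 : 3 transitions (2 symbol, 1 ε)
  (11)* : 7 transitions (2 symbol, 5 ε)
  (11)*1 : 9 transitions (3 symbol, 6 ε)
  ((11)*1)* : 13 transitions (3 symbol, 10 ε)
  11 ∪ ((11)*1)* : 20 transitions (5 symbol, 15 ε)

20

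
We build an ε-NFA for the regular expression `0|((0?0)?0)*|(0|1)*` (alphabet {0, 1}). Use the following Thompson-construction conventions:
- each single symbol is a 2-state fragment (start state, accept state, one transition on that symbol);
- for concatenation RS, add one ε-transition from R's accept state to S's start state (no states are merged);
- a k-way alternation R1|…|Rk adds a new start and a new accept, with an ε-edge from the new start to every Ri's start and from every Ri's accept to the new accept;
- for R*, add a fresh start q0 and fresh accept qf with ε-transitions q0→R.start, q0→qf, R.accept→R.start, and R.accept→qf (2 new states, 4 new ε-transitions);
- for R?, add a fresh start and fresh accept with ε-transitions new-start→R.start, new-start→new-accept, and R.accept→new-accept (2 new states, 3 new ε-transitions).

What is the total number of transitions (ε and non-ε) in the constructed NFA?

Building bottom-up:
Each of the 6 symbol leaves contributes 1 transition (1 symbol, 0 ε).
  0? → 4 transitions (1 symbol, 3 ε)
  0?0 → 6 transitions (2 symbol, 4 ε)
  (0?0)? → 9 transitions (2 symbol, 7 ε)
  (0?0)?0 → 11 transitions (3 symbol, 8 ε)
  ((0?0)?0)* → 15 transitions (3 symbol, 12 ε)
  0|1 → 6 transitions (2 symbol, 4 ε)
  (0|1)* → 10 transitions (2 symbol, 8 ε)
  0|((0?0)?0)*|(0|1)* → 32 transitions (6 symbol, 26 ε)

32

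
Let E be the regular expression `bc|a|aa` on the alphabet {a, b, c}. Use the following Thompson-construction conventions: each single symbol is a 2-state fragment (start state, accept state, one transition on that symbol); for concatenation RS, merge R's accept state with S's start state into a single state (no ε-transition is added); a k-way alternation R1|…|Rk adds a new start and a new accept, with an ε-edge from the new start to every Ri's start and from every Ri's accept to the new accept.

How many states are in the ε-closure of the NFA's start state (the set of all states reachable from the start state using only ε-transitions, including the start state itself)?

Compute the ε-closure size of each fragment's start state recursively; a symbol fragment's start has no outgoing ε-edge, so its closure is just itself (size 1).
  bc : same as the first factor's closure: |ε-closure| = 1
  aa : |ε-closure| equals the left operand's closure size = 1 (its accept is not ε-reachable, so the closure stops there)
  bc|a|aa : new start ε-reaches every alternative's start; none of them accept ε, so the new accept is not reached: |ε-closure| = 1 + 1 + 1 + 1 = 4

4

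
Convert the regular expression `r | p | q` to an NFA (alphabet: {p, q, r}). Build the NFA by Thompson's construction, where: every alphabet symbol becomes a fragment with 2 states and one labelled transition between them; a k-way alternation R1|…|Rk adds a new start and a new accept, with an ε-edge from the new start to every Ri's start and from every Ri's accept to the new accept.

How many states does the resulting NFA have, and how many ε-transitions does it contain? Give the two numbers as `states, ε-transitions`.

8, 6

By structural recursion:
Each of the 3 symbol leaves contributes 2 states and 0 ε-transitions.
  r | p | q = 8 states, 6 ε-transitions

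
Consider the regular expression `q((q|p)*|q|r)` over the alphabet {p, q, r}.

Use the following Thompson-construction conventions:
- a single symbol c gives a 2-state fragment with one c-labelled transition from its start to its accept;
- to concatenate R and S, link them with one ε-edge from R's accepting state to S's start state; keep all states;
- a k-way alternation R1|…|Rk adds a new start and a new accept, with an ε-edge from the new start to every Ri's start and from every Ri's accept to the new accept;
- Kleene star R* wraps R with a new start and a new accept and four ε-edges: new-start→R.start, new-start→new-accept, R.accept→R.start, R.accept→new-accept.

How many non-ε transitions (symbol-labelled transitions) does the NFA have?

5

Per subexpression:
Each of the 5 symbol leaves contributes exactly 1 symbol transition.
  q|p = 2 symbol transitions
  (q|p)* = 2 symbol transitions
  (q|p)*|q|r = 4 symbol transitions
  q((q|p)*|q|r) = 5 symbol transitions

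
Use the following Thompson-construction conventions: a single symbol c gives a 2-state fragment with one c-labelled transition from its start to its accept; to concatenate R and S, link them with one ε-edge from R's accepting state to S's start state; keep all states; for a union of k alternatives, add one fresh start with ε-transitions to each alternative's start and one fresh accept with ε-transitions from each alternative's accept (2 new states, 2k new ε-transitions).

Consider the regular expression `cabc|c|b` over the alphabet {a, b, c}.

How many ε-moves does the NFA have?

9

Building bottom-up:
Each of the 6 symbol leaves contributes 0 ε-transitions.
  cabc = 3 ε-transitions
  cabc|c|b = 9 ε-transitions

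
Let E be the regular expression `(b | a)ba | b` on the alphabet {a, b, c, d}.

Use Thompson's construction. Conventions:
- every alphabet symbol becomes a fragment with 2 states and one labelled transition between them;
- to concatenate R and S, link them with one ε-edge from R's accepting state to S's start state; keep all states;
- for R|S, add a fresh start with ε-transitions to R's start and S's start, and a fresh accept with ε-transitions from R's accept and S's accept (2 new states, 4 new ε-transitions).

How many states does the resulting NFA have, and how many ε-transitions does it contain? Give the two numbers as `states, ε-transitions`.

By structural recursion:
Each of the 5 symbol leaves contributes 2 states and 0 ε-transitions.
  b | a = 6 states, 4 ε-transitions
  (b | a)ba = 10 states, 6 ε-transitions
  (b | a)ba | b = 14 states, 10 ε-transitions

14, 10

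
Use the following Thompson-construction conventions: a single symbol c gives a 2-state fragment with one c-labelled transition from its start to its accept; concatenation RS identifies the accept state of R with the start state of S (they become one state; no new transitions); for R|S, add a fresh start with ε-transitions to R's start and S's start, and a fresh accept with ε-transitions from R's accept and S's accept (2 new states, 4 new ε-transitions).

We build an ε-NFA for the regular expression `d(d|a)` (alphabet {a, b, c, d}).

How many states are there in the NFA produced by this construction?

7

Building bottom-up:
Each of the 3 symbol leaves contributes a 2-state fragment.
  d|a : 6 states
  d(d|a) : 7 states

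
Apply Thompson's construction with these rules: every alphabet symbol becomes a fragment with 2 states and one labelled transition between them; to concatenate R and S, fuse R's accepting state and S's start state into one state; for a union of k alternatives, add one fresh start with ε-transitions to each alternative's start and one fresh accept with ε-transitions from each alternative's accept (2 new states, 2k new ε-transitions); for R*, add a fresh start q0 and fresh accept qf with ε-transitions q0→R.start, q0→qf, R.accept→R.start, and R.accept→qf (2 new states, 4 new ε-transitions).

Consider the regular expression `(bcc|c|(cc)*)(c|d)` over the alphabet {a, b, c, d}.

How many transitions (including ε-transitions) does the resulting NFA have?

22

Recursing over subexpressions:
Each of the 8 symbol leaves contributes 1 transition (1 symbol, 0 ε).
  bcc = 3 transitions (3 symbol, 0 ε)
  cc = 2 transitions (2 symbol, 0 ε)
  (cc)* = 6 transitions (2 symbol, 4 ε)
  bcc|c|(cc)* = 16 transitions (6 symbol, 10 ε)
  c|d = 6 transitions (2 symbol, 4 ε)
  (bcc|c|(cc)*)(c|d) = 22 transitions (8 symbol, 14 ε)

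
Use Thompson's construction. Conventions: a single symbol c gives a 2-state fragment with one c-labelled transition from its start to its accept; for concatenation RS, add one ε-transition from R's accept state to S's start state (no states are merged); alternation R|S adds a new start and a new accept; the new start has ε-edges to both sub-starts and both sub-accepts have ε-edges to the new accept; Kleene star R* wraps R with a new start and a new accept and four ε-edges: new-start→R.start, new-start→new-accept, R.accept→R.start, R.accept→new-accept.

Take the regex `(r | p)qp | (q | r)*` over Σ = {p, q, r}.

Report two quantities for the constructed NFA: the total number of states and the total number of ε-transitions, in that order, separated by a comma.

Bottom-up over the parse tree:
Each of the 6 symbol leaves contributes 2 states and 0 ε-transitions.
  r | p = 6 states, 4 ε-transitions
  (r | p)qp = 10 states, 6 ε-transitions
  q | r = 6 states, 4 ε-transitions
  (q | r)* = 8 states, 8 ε-transitions
  (r | p)qp | (q | r)* = 20 states, 18 ε-transitions

20, 18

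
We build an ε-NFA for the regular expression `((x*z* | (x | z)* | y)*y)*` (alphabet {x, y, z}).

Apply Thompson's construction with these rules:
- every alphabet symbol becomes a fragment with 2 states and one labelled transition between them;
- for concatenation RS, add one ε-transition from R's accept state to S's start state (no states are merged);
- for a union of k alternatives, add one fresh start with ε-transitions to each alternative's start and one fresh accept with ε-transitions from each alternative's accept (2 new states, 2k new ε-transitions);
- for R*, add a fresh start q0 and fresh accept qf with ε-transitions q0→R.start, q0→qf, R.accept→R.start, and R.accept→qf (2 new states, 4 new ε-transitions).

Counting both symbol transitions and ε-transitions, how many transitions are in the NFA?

38

Per subexpression:
Each of the 6 symbol leaves contributes 1 transition (1 symbol, 0 ε).
  x* — 5 transitions (1 symbol, 4 ε)
  z* — 5 transitions (1 symbol, 4 ε)
  x*z* — 11 transitions (2 symbol, 9 ε)
  x | z — 6 transitions (2 symbol, 4 ε)
  (x | z)* — 10 transitions (2 symbol, 8 ε)
  x*z* | (x | z)* | y — 28 transitions (5 symbol, 23 ε)
  (x*z* | (x | z)* | y)* — 32 transitions (5 symbol, 27 ε)
  (x*z* | (x | z)* | y)*y — 34 transitions (6 symbol, 28 ε)
  ((x*z* | (x | z)* | y)*y)* — 38 transitions (6 symbol, 32 ε)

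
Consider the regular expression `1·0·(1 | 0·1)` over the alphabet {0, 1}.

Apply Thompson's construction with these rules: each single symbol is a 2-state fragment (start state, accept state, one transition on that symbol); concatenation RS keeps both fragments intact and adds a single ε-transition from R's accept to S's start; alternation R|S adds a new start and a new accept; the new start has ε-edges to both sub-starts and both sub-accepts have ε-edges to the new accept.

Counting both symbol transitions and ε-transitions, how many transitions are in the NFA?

12

Bottom-up over the parse tree:
Each of the 5 symbol leaves contributes 1 transition (1 symbol, 0 ε).
  0·1 → 3 transitions (2 symbol, 1 ε)
  1 | 0·1 → 8 transitions (3 symbol, 5 ε)
  1·0·(1 | 0·1) → 12 transitions (5 symbol, 7 ε)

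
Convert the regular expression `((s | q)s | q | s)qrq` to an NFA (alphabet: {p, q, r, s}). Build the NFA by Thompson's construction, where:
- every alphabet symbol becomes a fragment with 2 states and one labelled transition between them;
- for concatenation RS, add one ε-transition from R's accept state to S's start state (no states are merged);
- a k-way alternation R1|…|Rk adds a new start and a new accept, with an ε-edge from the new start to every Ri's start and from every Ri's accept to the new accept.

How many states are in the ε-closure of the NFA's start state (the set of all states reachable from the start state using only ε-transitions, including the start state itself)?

6

Work bottom-up. For each fragment F, track |ε-closure(F.start)| and whether F's accept lies in that closure (i.e. whether F accepts ε). A single-symbol fragment has closure size 1 and does not accept ε.
  s | q — |ε-closure| = 1 + 1 + 1 = 3 (the new accept is not ε-reachable since no branch accepts ε)
  (s | q)s — |ε-closure| equals the left operand's closure size = 3 (its accept is not ε-reachable, so the closure stops there)
  (s | q)s | q | s — new start ε-reaches every alternative's start; none of them accept ε, so the new accept is not reached: |ε-closure| = 1 + 3 + 1 + 1 = 6
  ((s | q)s | q | s)qrq — |ε-closure| equals the left operand's closure size = 6 (its accept is not ε-reachable, so the closure stops there)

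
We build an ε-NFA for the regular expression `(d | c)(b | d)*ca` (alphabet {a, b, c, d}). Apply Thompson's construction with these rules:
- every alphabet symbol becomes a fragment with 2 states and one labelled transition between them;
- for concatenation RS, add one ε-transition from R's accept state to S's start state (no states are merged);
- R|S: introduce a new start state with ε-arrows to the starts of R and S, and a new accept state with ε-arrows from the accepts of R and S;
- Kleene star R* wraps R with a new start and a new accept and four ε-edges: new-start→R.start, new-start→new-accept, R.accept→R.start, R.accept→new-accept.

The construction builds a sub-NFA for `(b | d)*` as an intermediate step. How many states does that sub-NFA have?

Fragment for `(b | d)*`:
Each of the 2 symbol leaves contributes a 2-state fragment.
  b | d → 6 states
  (b | d)* → 8 states

8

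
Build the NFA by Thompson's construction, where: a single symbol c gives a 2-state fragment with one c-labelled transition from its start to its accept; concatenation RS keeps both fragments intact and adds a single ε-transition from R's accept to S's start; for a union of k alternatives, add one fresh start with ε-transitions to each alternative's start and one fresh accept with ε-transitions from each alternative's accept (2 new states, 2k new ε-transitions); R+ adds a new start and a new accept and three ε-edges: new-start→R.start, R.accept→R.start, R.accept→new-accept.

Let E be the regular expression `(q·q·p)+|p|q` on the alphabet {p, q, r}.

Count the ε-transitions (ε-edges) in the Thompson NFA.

Bottom-up over the parse tree:
Each of the 5 symbol leaves contributes 0 ε-transitions.
  q·q·p → 2 ε-transitions
  (q·q·p)+ → 5 ε-transitions
  (q·q·p)+|p|q → 11 ε-transitions

11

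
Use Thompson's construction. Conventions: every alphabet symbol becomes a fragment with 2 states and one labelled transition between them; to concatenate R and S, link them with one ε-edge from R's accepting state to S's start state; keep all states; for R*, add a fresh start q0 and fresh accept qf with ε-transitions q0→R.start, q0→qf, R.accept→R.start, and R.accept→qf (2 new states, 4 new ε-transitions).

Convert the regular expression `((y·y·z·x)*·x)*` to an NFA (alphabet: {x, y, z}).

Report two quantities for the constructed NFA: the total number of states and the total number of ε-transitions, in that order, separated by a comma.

14, 12

By structural recursion:
Each of the 5 symbol leaves contributes 2 states and 0 ε-transitions.
  y·y·z·x : 8 states, 3 ε-transitions
  (y·y·z·x)* : 10 states, 7 ε-transitions
  (y·y·z·x)*·x : 12 states, 8 ε-transitions
  ((y·y·z·x)*·x)* : 14 states, 12 ε-transitions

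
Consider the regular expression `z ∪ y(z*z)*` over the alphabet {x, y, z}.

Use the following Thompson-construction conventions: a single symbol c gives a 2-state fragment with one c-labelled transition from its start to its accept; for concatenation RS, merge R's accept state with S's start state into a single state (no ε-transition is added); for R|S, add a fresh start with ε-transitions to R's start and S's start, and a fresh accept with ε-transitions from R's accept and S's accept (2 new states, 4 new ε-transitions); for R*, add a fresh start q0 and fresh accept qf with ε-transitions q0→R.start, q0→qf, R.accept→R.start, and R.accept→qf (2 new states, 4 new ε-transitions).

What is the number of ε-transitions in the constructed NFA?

Bottom-up over the parse tree:
Each of the 4 symbol leaves contributes 0 ε-transitions.
  z* → 4 ε-transitions
  z*z → 4 ε-transitions
  (z*z)* → 8 ε-transitions
  y(z*z)* → 8 ε-transitions
  z ∪ y(z*z)* → 12 ε-transitions

12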